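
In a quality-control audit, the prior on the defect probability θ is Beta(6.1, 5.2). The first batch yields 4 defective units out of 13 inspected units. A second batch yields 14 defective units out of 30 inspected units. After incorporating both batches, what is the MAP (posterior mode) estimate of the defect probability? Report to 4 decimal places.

The Beta prior is conjugate to a Binomial/Bernoulli likelihood; the update adds successes to α and failures to β.
After batch 1: Beta(6.1+4, 5.2+9) = Beta(10.1, 14.2).
After batch 2: Beta(10.1+14, 14.2+16) = Beta(24.1, 30.2).
Mode of Beta(a,b) for a,b>1 is (a−1)/(a+b−2) = 23.1/52.3 = 0.4417.

0.4417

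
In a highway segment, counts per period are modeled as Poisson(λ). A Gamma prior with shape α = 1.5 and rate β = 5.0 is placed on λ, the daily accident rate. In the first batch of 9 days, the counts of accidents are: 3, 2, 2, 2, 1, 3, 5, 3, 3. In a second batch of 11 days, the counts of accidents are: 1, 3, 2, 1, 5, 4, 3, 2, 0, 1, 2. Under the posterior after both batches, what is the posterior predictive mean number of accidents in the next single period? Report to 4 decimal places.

1.9800

With a Gamma(shape α, rate β) prior, the Poisson likelihood is conjugate: the posterior is Gamma(α + ΣXᵢ, β + n).
Batch 1: sum of counts S = 24 over n = 9 days.
After batch 1: Gamma(α+S, β+n) = Gamma(1.5+24, 5.0+9) = Gamma(25.5, 14.0).
Batch 2: sum of counts S = 24 over n = 11 days.
After batch 2: Gamma(α+S, β+n) = Gamma(25.5+24, 14.0+11) = Gamma(49.5, 25.0).
The predictive distribution for one future period is NegBinom with mean α/β = 1.9800.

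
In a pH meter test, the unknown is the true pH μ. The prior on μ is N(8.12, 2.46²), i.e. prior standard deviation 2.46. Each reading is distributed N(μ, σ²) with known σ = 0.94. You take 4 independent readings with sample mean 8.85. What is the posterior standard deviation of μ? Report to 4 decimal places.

0.4616

For Normal data with known variance σ², a Normal(μ₀, σ₀²) prior on μ is conjugate. Posterior precision = 1/σ₀² + n/σ²; posterior mean is the precision-weighted average of μ₀ and x̄.
σ₀² = 2.46² = 6.0516, σ² = 0.94² = 0.8836; σ² + n·σ₀² = 0.8836 + 4·6.0516 = 25.09.
Posterior precision = 1/σ₀² + n/σ² = 1/6.0516 + 4/0.8836 = (σ² + n·σ₀²)/(σ₀²σ²) = 25.09/(6.0516·0.8836); posterior variance σₙ² = σ₀²σ²/(σ² + n·σ₀²) = 6.0516·0.8836/25.09 = 0.213121.
Posterior SD = √σₙ² = √(6.0516·0.8836/25.09) = 0.4616.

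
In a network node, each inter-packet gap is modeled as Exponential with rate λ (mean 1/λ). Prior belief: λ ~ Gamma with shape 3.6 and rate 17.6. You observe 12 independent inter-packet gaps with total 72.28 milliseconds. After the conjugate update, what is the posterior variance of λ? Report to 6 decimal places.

With a Gamma(shape α, rate β) prior on the exponential rate λ, the posterior after n observations with total T = Σxᵢ is Gamma(α+n, β+T).
Posterior: Gamma(3.6+12, 17.6+72.28) = Gamma(15.6, 89.88).
Var = α/β² = 0.001931.

0.001931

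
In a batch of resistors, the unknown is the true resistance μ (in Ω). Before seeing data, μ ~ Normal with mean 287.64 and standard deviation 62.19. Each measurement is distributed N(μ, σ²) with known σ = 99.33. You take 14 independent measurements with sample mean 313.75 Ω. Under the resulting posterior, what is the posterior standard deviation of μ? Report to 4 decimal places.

24.4156

For Normal data with known variance σ², a Normal(μ₀, σ₀²) prior on μ is conjugate. Posterior precision = 1/σ₀² + n/σ²; posterior mean is the precision-weighted average of μ₀ and x̄.
σ₀² = 62.19² = 3867.5961, σ² = 99.33² = 9866.4489; σ² + n·σ₀² = 9866.4489 + 14·3867.5961 = 64012.7943.
Posterior precision = 1/σ₀² + n/σ² = 1/3867.5961 + 14/9866.4489 = (σ² + n·σ₀²)/(σ₀²σ²) = 64012.7943/(3867.5961·9866.4489); posterior variance σₙ² = σ₀²σ²/(σ² + n·σ₀²) = 3867.5961·9866.4489/64012.7943 = 596.122068.
Posterior SD = √σₙ² = √(3867.5961·9866.4489/64012.7943) = 24.4156.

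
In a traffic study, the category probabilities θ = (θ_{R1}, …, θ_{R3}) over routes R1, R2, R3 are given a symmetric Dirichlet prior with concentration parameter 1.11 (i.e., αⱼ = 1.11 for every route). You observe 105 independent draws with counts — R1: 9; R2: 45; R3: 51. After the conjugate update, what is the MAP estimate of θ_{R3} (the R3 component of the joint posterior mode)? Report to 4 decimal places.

0.4852

The Dirichlet prior is conjugate to the Multinomial likelihood: each posterior αⱼ = prior αⱼ + observed count nⱼ.
Posterior concentration: (10.11, 46.11, 52.11), total = 108.33.
Joint mode component: (α_{R3}−1)/(Σα−K) = 51.11/105.33 = 0.4852.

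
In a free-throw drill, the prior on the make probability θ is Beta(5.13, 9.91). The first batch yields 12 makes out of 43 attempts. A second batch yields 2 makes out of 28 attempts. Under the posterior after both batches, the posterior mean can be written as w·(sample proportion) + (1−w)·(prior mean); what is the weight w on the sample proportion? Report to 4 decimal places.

The Beta prior is conjugate to a Binomial/Bernoulli likelihood; the update adds successes to α and failures to β.
Total number of attempts: n = 43 + 28 = 71.
Posterior mean = (α₀+k)/(α₀+β₀+n) = [n/(α₀+β₀+n)]·(k/n) + [(α₀+β₀)/(α₀+β₀+n)]·α₀/(α₀+β₀), so only n and the prior enter the weight.
The weight on the data is w = n/(α₀+β₀+n) = 71/(5.13+9.91+71) = 71/86.04 = 0.8252.

0.8252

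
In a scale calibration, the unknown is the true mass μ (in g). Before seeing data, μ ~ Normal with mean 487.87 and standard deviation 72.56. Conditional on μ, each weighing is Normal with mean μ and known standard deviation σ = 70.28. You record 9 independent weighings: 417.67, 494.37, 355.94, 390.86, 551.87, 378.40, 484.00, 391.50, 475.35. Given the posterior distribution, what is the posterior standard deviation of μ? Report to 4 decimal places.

For Normal data with known variance σ², a Normal(μ₀, σ₀²) prior on μ is conjugate. Posterior precision = 1/σ₀² + n/σ²; posterior mean is the precision-weighted average of μ₀ and x̄.
σ₀² = 72.56² = 5264.9536, σ² = 70.28² = 4939.2784; σ² + n·σ₀² = 4939.2784 + 9·5264.9536 = 52323.8608.
Posterior precision = 1/σ₀² + n/σ² = 1/5264.9536 + 9/4939.2784 = (σ² + n·σ₀²)/(σ₀²σ²) = 52323.8608/(5264.9536·4939.2784); posterior variance σₙ² = σ₀²σ²/(σ² + n·σ₀²) = 5264.9536·4939.2784/52323.8608 = 497.002155.
Posterior SD = √σₙ² = √(5264.9536·4939.2784/52323.8608) = 22.2935.

22.2935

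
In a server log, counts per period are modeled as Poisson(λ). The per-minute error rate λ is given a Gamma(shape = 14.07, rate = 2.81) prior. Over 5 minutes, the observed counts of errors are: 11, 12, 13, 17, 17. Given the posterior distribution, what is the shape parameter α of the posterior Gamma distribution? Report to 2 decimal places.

With a Gamma(shape α, rate β) prior, the Poisson likelihood is conjugate: the posterior is Gamma(α + ΣXᵢ, β + n).
Sum of counts S = 70 over n = 5 minutes.
Posterior: Gamma(α+S, β+n) = Gamma(14.07+70, 2.81+5) = Gamma(84.07, 7.81).
Posterior α = 84.07.

84.07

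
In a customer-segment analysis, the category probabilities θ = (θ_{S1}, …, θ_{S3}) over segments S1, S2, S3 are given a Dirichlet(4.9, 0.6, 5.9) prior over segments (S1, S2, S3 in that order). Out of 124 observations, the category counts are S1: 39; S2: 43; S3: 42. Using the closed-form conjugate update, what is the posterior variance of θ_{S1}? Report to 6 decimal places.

The Dirichlet prior is conjugate to the Multinomial likelihood: each posterior αⱼ = prior αⱼ + observed count nⱼ.
Posterior concentration: (43.9, 43.6, 47.9), total = 135.4.
Var[θ_j] = α_j(Σα−α_j)/((Σα)²(Σα+1)) = 43.9·91.5/(135.4²·136.4) = 0.001606.

0.001606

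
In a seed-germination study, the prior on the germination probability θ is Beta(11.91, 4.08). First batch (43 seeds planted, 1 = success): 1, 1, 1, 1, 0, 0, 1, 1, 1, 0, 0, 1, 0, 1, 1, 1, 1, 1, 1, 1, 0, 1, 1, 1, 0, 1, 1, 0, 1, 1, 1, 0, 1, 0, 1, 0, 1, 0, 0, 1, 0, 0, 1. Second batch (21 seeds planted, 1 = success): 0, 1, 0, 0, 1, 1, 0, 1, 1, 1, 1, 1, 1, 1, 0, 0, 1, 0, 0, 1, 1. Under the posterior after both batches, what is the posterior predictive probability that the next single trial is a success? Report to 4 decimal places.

The Beta prior is conjugate to a Binomial/Bernoulli likelihood; the update adds successes to α and failures to β.
After batch 1: Beta(11.91+28, 4.08+15) = Beta(39.91, 19.08).
After batch 2: Beta(39.91+13, 19.08+8) = Beta(52.91, 27.08).
For a single future Bernoulli trial, P(success | data) = α/(α+β) = 0.6615.

0.6615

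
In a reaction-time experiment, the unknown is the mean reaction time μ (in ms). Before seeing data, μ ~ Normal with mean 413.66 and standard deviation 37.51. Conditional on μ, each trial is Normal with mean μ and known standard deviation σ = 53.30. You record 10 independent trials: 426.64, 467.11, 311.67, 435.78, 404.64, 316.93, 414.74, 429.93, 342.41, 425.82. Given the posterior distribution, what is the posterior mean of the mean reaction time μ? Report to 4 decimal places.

For Normal data with known variance σ², a Normal(μ₀, σ₀²) prior on μ is conjugate. Posterior precision = 1/σ₀² + n/σ²; posterior mean is the precision-weighted average of μ₀ and x̄.
Σxᵢ = 426.64 + 467.11 + 311.67 + 435.78 + 404.64 + 316.93 + 414.74 + 429.93 + 342.41 + 425.82 = 3975.67, so n·x̄ = 3975.67.
σ₀² = 37.51² = 1407.0001, σ² = 53.30² = 2840.89; σ² + n·σ₀² = 2840.89 + 10·1407.0001 = 16910.891.
Posterior mean = (μ₀/σ₀² + n·x̄/σ²)/(1/σ₀² + n/σ²) = (σ²·μ₀ + σ₀²·n·x̄)/(σ² + n·σ₀²) = (2840.89·413.66 + 1407.0001·3975.67)/16910.891 = 6768930.644967/16910.891 = 400.2705.

400.2705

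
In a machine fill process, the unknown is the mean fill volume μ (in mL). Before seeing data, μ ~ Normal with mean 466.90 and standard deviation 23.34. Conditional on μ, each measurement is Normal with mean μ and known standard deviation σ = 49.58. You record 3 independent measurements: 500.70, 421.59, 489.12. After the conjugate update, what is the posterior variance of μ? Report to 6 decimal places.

327.214159

For Normal data with known variance σ², a Normal(μ₀, σ₀²) prior on μ is conjugate. Posterior precision = 1/σ₀² + n/σ²; posterior mean is the precision-weighted average of μ₀ and x̄.
σ₀² = 23.34² = 544.7556, σ² = 49.58² = 2458.1764; σ² + n·σ₀² = 2458.1764 + 3·544.7556 = 4092.4432.
Posterior precision = 1/σ₀² + n/σ² = 1/544.7556 + 3/2458.1764 = (σ² + n·σ₀²)/(σ₀²σ²) = 4092.4432/(544.7556·2458.1764); posterior variance σₙ² = σ₀²σ²/(σ² + n·σ₀²) = 544.7556·2458.1764/4092.4432 = 327.214159.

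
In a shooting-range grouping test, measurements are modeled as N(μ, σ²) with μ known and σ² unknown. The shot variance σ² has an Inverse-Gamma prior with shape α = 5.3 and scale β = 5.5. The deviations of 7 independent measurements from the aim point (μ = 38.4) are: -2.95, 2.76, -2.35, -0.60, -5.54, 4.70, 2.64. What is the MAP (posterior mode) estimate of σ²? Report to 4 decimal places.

4.7425

With known mean μ and an Inverse-Gamma(α, β) prior on σ², the Normal likelihood is conjugate: posterior is Inv-Gamma(α + n/2, β + Σ(xᵢ−μ)²/2).
Σ(xᵢ−μ)² = (-2.95)² + (2.76)² + (-2.35)² + (-0.60)² + (-5.54)² + (4.70)² + (2.64)² = 81.9538.
Posterior: Inv-Gamma(5.3 + 7/2, 5.5 + 81.9538/2) = Inv-Gamma(8.80, 46.47690).
Mode = β/(α+1) = 46.47690/9.80 = 4.7425.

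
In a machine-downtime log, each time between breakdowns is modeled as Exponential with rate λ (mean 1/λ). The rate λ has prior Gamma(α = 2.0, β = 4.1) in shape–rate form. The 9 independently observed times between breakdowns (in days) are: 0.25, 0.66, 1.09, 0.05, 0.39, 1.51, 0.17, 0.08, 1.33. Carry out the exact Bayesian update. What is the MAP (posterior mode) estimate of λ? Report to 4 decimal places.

With a Gamma(shape α, rate β) prior on the exponential rate λ, the posterior after n observations with total T = Σxᵢ is Gamma(α+n, β+T).
Sum of observations T = 5.53 days; n = 9.
Posterior: Gamma(2.0+9, 4.1+5.53) = Gamma(11.0, 9.63).
Mode = (α−1)/β = 1.0384.

1.0384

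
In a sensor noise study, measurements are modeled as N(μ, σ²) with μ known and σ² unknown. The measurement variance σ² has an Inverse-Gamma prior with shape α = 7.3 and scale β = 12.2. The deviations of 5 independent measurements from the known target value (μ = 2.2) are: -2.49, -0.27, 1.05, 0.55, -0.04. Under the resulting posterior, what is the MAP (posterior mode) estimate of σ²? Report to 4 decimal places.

1.4852

With known mean μ and an Inverse-Gamma(α, β) prior on σ², the Normal likelihood is conjugate: posterior is Inv-Gamma(α + n/2, β + Σ(xᵢ−μ)²/2).
Σ(xᵢ−μ)² = (-2.49)² + (-0.27)² + (1.05)² + (0.55)² + (-0.04)² = 7.6796.
Posterior: Inv-Gamma(7.3 + 5/2, 12.2 + 7.6796/2) = Inv-Gamma(9.80, 16.03980).
Mode = β/(α+1) = 16.03980/10.80 = 1.4852.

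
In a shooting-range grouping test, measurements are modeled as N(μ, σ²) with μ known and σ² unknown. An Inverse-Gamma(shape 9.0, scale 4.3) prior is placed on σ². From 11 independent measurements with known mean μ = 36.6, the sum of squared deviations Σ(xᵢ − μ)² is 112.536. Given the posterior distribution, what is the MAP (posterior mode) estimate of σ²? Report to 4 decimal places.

3.9076

With known mean μ and an Inverse-Gamma(α, β) prior on σ², the Normal likelihood is conjugate: posterior is Inv-Gamma(α + n/2, β + Σ(xᵢ−μ)²/2).
Posterior: Inv-Gamma(9.0 + 11/2, 4.3 + 112.536/2) = Inv-Gamma(14.50, 60.5680).
Mode = β/(α+1) = 60.5680/15.50 = 3.9076.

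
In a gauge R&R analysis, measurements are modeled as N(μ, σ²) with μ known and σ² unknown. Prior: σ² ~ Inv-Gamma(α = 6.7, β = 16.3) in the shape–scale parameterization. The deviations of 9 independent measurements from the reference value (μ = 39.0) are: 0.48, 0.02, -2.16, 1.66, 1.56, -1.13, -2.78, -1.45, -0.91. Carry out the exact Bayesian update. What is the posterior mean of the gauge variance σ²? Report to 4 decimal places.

2.6775

With known mean μ and an Inverse-Gamma(α, β) prior on σ², the Normal likelihood is conjugate: posterior is Inv-Gamma(α + n/2, β + Σ(xᵢ−μ)²/2).
Σ(xᵢ−μ)² = (0.48)² + (0.02)² + (-2.16)² + (1.66)² + (1.56)² + (-1.13)² + (-2.78)² + (-1.45)² + (-0.91)² = 22.0215.
Posterior: Inv-Gamma(6.7 + 9/2, 16.3 + 22.0215/2) = Inv-Gamma(11.20, 27.31075).
E[σ²|data] = β/(α−1) = 27.31075/10.20 = 2.6775.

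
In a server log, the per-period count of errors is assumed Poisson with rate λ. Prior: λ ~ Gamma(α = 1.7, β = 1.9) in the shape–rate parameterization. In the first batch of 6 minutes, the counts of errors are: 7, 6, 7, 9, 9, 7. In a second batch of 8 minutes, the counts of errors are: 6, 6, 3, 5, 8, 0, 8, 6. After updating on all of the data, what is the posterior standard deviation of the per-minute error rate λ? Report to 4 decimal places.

0.5923

With a Gamma(shape α, rate β) prior, the Poisson likelihood is conjugate: the posterior is Gamma(α + ΣXᵢ, β + n).
Batch 1: sum of counts S = 45 over n = 6 minutes.
After batch 1: Gamma(α+S, β+n) = Gamma(1.7+45, 1.9+6) = Gamma(46.7, 7.9).
Batch 2: sum of counts S = 42 over n = 8 minutes.
After batch 2: Gamma(α+S, β+n) = Gamma(46.7+42, 7.9+8) = Gamma(88.7, 15.9).
SD = √α/β = √88.7/15.9 = 0.5923.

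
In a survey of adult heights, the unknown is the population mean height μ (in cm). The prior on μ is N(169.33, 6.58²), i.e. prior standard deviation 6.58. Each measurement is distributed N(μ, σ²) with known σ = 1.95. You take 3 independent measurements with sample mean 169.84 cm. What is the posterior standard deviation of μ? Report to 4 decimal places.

1.1097

For Normal data with known variance σ², a Normal(μ₀, σ₀²) prior on μ is conjugate. Posterior precision = 1/σ₀² + n/σ²; posterior mean is the precision-weighted average of μ₀ and x̄.
σ₀² = 6.58² = 43.2964, σ² = 1.95² = 3.8025; σ² + n·σ₀² = 3.8025 + 3·43.2964 = 133.6917.
Posterior precision = 1/σ₀² + n/σ² = 1/43.2964 + 3/3.8025 = (σ² + n·σ₀²)/(σ₀²σ²) = 133.6917/(43.2964·3.8025); posterior variance σₙ² = σ₀²σ²/(σ² + n·σ₀²) = 43.2964·3.8025/133.6917 = 1.231449.
Posterior SD = √σₙ² = √(43.2964·3.8025/133.6917) = 1.1097.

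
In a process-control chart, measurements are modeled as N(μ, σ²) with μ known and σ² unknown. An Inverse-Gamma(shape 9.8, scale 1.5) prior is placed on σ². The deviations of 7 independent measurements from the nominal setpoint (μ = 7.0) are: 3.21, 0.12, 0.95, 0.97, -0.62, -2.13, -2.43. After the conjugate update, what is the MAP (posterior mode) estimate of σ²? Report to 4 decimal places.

With known mean μ and an Inverse-Gamma(α, β) prior on σ², the Normal likelihood is conjugate: posterior is Inv-Gamma(α + n/2, β + Σ(xᵢ−μ)²/2).
Σ(xᵢ−μ)² = (3.21)² + (0.12)² + (0.95)² + (0.97)² + (-0.62)² + (-2.13)² + (-2.43)² = 22.9881.
Posterior: Inv-Gamma(9.8 + 7/2, 1.5 + 22.9881/2) = Inv-Gamma(13.30, 12.99405).
Mode = β/(α+1) = 12.99405/14.30 = 0.9087.

0.9087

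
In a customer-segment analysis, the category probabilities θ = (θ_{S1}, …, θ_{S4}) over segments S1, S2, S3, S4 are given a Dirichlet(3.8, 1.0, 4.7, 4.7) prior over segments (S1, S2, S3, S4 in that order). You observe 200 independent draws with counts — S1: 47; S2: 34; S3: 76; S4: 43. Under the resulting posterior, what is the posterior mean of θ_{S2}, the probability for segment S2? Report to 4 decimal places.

The Dirichlet prior is conjugate to the Multinomial likelihood: each posterior αⱼ = prior αⱼ + observed count nⱼ.
Posterior concentration: (50.8, 35.0, 80.7, 47.7), total = 214.2.
E[θ_{S2}|data] = α_{S2}/Σα = 35.0/214.2 = 0.1634.

0.1634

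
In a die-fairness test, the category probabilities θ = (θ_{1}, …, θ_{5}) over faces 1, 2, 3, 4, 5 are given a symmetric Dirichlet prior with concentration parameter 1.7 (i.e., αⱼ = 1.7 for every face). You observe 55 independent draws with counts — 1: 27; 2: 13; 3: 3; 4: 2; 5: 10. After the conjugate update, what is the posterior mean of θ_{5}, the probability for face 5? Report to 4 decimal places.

0.1843

The Dirichlet prior is conjugate to the Multinomial likelihood: each posterior αⱼ = prior αⱼ + observed count nⱼ.
Posterior concentration: (28.7, 14.7, 4.7, 3.7, 11.7), total = 63.5.
E[θ_{5}|data] = α_{5}/Σα = 11.7/63.5 = 0.1843.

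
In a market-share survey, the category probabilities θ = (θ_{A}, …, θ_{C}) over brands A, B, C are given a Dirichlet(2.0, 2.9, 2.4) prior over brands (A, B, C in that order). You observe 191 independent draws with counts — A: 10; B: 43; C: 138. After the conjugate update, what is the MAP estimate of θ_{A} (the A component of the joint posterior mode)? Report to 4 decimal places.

0.0563

The Dirichlet prior is conjugate to the Multinomial likelihood: each posterior αⱼ = prior αⱼ + observed count nⱼ.
Posterior concentration: (12.0, 45.9, 140.4), total = 198.3.
Joint mode component: (α_{A}−1)/(Σα−K) = 11.0/195.3 = 0.0563.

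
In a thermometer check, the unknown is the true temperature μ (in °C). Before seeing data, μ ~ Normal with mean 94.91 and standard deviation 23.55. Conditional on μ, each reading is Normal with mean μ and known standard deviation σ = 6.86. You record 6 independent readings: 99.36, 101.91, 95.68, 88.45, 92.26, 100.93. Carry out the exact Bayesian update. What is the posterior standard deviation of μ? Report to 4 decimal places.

For Normal data with known variance σ², a Normal(μ₀, σ₀²) prior on μ is conjugate. Posterior precision = 1/σ₀² + n/σ²; posterior mean is the precision-weighted average of μ₀ and x̄.
σ₀² = 23.55² = 554.6025, σ² = 6.86² = 47.0596; σ² + n·σ₀² = 47.0596 + 6·554.6025 = 3374.6746.
Posterior precision = 1/σ₀² + n/σ² = 1/554.6025 + 6/47.0596 = (σ² + n·σ₀²)/(σ₀²σ²) = 3374.6746/(554.6025·47.0596); posterior variance σₙ² = σ₀²σ²/(σ² + n·σ₀²) = 554.6025·47.0596/3374.6746 = 7.733893.
Posterior SD = √σₙ² = √(554.6025·47.0596/3374.6746) = 2.7810.

2.7810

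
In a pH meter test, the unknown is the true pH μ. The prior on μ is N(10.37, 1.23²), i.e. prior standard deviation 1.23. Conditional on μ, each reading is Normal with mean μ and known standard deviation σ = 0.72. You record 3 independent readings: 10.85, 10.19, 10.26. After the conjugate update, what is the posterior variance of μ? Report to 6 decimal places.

For Normal data with known variance σ², a Normal(μ₀, σ₀²) prior on μ is conjugate. Posterior precision = 1/σ₀² + n/σ²; posterior mean is the precision-weighted average of μ₀ and x̄.
σ₀² = 1.23² = 1.5129, σ² = 0.72² = 0.5184; σ² + n·σ₀² = 0.5184 + 3·1.5129 = 5.0571.
Posterior precision = 1/σ₀² + n/σ² = 1/1.5129 + 3/0.5184 = (σ² + n·σ₀²)/(σ₀²σ²) = 5.0571/(1.5129·0.5184); posterior variance σₙ² = σ₀²σ²/(σ² + n·σ₀²) = 1.5129·0.5184/5.0571 = 0.155086.

0.155086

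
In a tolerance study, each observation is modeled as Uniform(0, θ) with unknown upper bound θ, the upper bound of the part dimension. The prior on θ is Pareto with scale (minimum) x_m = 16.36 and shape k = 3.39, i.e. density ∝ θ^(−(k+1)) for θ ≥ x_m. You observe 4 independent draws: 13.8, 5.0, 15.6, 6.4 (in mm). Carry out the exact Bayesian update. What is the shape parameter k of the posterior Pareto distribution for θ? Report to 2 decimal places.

A Pareto(scale x_m, shape k) prior on the upper bound θ of Uniform(0, θ) is conjugate: posterior is Pareto(max(x_m, max xᵢ), k + n).
Sample maximum = 15.6; prior scale x_m = 16.36 → posterior scale = max = 16.36.
Posterior shape = 3.39 + 4 = 7.39.
Posterior shape k = 7.39.

7.39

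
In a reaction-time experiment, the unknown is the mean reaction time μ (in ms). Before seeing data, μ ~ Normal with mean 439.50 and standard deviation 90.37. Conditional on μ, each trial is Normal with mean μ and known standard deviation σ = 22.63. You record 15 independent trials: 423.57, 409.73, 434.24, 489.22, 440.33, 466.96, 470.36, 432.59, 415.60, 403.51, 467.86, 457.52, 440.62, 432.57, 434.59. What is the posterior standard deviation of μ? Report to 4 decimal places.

For Normal data with known variance σ², a Normal(μ₀, σ₀²) prior on μ is conjugate. Posterior precision = 1/σ₀² + n/σ²; posterior mean is the precision-weighted average of μ₀ and x̄.
σ₀² = 90.37² = 8166.7369, σ² = 22.63² = 512.1169; σ² + n·σ₀² = 512.1169 + 15·8166.7369 = 123013.1704.
Posterior precision = 1/σ₀² + n/σ² = 1/8166.7369 + 15/512.1169 = (σ² + n·σ₀²)/(σ₀²σ²) = 123013.1704/(8166.7369·512.1169); posterior variance σₙ² = σ₀²σ²/(σ² + n·σ₀²) = 8166.7369·512.1169/123013.1704 = 33.998994.
Posterior SD = √σₙ² = √(8166.7369·512.1169/123013.1704) = 5.8309.

5.8309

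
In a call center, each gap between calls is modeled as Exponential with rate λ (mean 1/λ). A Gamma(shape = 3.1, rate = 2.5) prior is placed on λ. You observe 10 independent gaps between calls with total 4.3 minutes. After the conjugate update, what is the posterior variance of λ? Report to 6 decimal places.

0.283304

With a Gamma(shape α, rate β) prior on the exponential rate λ, the posterior after n observations with total T = Σxᵢ is Gamma(α+n, β+T).
Posterior: Gamma(3.1+10, 2.5+4.3) = Gamma(13.1, 6.8).
Var = α/β² = 0.283304.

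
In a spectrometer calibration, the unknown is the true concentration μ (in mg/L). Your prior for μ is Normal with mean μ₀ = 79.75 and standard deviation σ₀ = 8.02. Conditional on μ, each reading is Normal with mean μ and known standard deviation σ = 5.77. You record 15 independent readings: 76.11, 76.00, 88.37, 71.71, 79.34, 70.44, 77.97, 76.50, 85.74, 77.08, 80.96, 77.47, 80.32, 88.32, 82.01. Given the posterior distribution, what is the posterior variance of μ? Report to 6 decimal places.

For Normal data with known variance σ², a Normal(μ₀, σ₀²) prior on μ is conjugate. Posterior precision = 1/σ₀² + n/σ²; posterior mean is the precision-weighted average of μ₀ and x̄.
σ₀² = 8.02² = 64.3204, σ² = 5.77² = 33.2929; σ² + n·σ₀² = 33.2929 + 15·64.3204 = 998.0989.
Posterior precision = 1/σ₀² + n/σ² = 1/64.3204 + 15/33.2929 = (σ² + n·σ₀²)/(σ₀²σ²) = 998.0989/(64.3204·33.2929); posterior variance σₙ² = σ₀²σ²/(σ² + n·σ₀²) = 64.3204·33.2929/998.0989 = 2.145491.

2.145491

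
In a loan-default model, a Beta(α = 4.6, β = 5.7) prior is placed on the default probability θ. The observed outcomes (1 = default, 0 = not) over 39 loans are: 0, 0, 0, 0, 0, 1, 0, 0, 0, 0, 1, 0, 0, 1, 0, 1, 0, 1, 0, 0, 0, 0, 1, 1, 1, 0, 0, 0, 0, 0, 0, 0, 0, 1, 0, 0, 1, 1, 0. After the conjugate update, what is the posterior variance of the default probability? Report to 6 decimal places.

0.004300

The Beta prior is conjugate to a Binomial/Bernoulli likelihood; the update adds successes to α and failures to β.
Posterior: Beta(α+k, β+n−k) = Beta(4.6+11, 5.7+28) = Beta(15.6, 33.7).
Var = αβ/((α+β)²(α+β+1)) = 15.6·33.7/(49.3²·50.3) = 0.004300.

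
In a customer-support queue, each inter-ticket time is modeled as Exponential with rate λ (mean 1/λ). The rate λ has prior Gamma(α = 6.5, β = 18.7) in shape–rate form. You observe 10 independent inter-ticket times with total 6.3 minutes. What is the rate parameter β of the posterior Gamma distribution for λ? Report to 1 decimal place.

25.0

With a Gamma(shape α, rate β) prior on the exponential rate λ, the posterior after n observations with total T = Σxᵢ is Gamma(α+n, β+T).
Posterior: Gamma(6.5+10, 18.7+6.3) = Gamma(16.5, 25.0).
Posterior β = 25.0.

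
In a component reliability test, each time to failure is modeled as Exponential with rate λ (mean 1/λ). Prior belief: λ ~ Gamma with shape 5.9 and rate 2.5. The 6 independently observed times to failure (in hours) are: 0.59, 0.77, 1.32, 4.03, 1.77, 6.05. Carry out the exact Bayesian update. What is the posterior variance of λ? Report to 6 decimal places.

With a Gamma(shape α, rate β) prior on the exponential rate λ, the posterior after n observations with total T = Σxᵢ is Gamma(α+n, β+T).
Sum of observations T = 14.53 hours; n = 6.
Posterior: Gamma(5.9+6, 2.5+14.53) = Gamma(11.9, 17.03).
Var = α/β² = 0.041032.

0.041032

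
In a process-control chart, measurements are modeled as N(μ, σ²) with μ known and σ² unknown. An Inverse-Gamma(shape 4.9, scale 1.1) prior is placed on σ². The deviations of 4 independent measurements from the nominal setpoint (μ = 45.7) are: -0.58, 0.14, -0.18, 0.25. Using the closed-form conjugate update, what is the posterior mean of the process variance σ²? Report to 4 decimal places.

With known mean μ and an Inverse-Gamma(α, β) prior on σ², the Normal likelihood is conjugate: posterior is Inv-Gamma(α + n/2, β + Σ(xᵢ−μ)²/2).
Σ(xᵢ−μ)² = (-0.58)² + (0.14)² + (-0.18)² + (0.25)² = 0.4509.
Posterior: Inv-Gamma(4.9 + 4/2, 1.1 + 0.4509/2) = Inv-Gamma(6.90, 1.32545).
E[σ²|data] = β/(α−1) = 1.32545/5.90 = 0.2247.

0.2247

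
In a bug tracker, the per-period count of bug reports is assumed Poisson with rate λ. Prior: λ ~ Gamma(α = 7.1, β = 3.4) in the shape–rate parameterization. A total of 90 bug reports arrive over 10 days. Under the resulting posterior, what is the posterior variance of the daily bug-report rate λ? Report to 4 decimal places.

0.5408

With a Gamma(shape α, rate β) prior, the Poisson likelihood is conjugate: the posterior is Gamma(α + ΣXᵢ, β + n).
Posterior: Gamma(α+S, β+n) = Gamma(7.1+90, 3.4+10) = Gamma(97.1, 13.4).
Var = α/β² = 97.1/13.4² = 0.5408.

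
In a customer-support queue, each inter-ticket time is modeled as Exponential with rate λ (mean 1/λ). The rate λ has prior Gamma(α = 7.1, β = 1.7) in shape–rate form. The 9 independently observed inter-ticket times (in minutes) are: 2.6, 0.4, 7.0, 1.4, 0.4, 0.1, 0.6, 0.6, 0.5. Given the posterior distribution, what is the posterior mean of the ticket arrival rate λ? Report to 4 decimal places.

1.0523

With a Gamma(shape α, rate β) prior on the exponential rate λ, the posterior after n observations with total T = Σxᵢ is Gamma(α+n, β+T).
Sum of observations T = 13.6 minutes; n = 9.
Posterior: Gamma(7.1+9, 1.7+13.6) = Gamma(16.1, 15.3).
Posterior mean of λ = α/β = 16.1/15.3 = 1.0523.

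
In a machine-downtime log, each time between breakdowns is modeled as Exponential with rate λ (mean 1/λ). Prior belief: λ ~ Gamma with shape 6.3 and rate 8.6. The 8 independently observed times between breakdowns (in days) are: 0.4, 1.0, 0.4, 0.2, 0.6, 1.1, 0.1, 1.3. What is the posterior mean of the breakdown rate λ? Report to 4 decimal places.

1.0438

With a Gamma(shape α, rate β) prior on the exponential rate λ, the posterior after n observations with total T = Σxᵢ is Gamma(α+n, β+T).
Sum of observations T = 5.1 days; n = 8.
Posterior: Gamma(6.3+8, 8.6+5.1) = Gamma(14.3, 13.7).
Posterior mean of λ = α/β = 14.3/13.7 = 1.0438.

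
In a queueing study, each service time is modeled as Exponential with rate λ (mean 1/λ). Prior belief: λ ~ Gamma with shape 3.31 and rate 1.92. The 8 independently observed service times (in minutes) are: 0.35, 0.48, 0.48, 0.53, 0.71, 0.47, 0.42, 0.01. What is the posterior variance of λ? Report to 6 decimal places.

0.392206

With a Gamma(shape α, rate β) prior on the exponential rate λ, the posterior after n observations with total T = Σxᵢ is Gamma(α+n, β+T).
Sum of observations T = 3.45 minutes; n = 8.
Posterior: Gamma(3.31+8, 1.92+3.45) = Gamma(11.31, 5.37).
Var = α/β² = 0.392206.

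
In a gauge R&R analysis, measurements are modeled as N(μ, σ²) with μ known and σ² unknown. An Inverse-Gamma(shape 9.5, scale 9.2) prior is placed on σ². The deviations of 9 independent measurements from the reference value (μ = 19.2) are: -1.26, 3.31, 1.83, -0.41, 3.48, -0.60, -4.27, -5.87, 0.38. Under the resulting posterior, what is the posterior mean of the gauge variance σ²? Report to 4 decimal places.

3.8371

With known mean μ and an Inverse-Gamma(α, β) prior on σ², the Normal likelihood is conjugate: posterior is Inv-Gamma(α + n/2, β + Σ(xᵢ−μ)²/2).
Σ(xᵢ−μ)² = (-1.26)² + (3.31)² + (1.83)² + (-0.41)² + (3.48)² + (-0.60)² + (-4.27)² + (-5.87)² + (0.38)² = 81.3653.
Posterior: Inv-Gamma(9.5 + 9/2, 9.2 + 81.3653/2) = Inv-Gamma(14.00, 49.88265).
E[σ²|data] = β/(α−1) = 49.88265/13.00 = 3.8371.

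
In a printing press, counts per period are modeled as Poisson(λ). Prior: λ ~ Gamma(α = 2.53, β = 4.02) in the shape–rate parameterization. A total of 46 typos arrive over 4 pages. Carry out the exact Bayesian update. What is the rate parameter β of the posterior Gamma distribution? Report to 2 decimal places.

With a Gamma(shape α, rate β) prior, the Poisson likelihood is conjugate: the posterior is Gamma(α + ΣXᵢ, β + n).
Posterior: Gamma(α+S, β+n) = Gamma(2.53+46, 4.02+4) = Gamma(48.53, 8.02).
Posterior β = 8.02.

8.02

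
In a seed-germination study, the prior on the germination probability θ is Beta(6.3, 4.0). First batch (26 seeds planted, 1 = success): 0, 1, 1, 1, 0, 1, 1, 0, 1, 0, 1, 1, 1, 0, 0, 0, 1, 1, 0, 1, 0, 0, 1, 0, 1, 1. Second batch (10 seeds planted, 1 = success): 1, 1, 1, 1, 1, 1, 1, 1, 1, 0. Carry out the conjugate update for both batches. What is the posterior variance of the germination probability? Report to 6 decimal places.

0.004781

The Beta prior is conjugate to a Binomial/Bernoulli likelihood; the update adds successes to α and failures to β.
After batch 1: Beta(6.3+15, 4.0+11) = Beta(21.3, 15.0).
After batch 2: Beta(21.3+9, 15.0+1) = Beta(30.3, 16.0).
Var = αβ/((α+β)²(α+β+1)) = 30.3·16.0/(46.3²·47.3) = 0.004781.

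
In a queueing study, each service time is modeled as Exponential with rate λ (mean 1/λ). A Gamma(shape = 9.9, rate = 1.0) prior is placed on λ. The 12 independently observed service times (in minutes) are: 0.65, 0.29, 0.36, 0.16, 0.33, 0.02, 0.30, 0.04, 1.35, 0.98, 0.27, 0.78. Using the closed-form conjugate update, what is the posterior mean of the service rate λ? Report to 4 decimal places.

With a Gamma(shape α, rate β) prior on the exponential rate λ, the posterior after n observations with total T = Σxᵢ is Gamma(α+n, β+T).
Sum of observations T = 5.53 minutes; n = 12.
Posterior: Gamma(9.9+12, 1.0+5.53) = Gamma(21.9, 6.53).
Posterior mean of λ = α/β = 21.9/6.53 = 3.3538.

3.3538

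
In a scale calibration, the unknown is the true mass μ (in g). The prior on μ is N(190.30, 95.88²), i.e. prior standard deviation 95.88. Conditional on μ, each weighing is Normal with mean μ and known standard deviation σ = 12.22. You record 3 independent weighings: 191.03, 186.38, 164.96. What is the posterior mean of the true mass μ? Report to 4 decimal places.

180.8412

For Normal data with known variance σ², a Normal(μ₀, σ₀²) prior on μ is conjugate. Posterior precision = 1/σ₀² + n/σ²; posterior mean is the precision-weighted average of μ₀ and x̄.
Σxᵢ = 191.03 + 186.38 + 164.96 = 542.37, so n·x̄ = 542.37.
σ₀² = 95.88² = 9192.9744, σ² = 12.22² = 149.3284; σ² + n·σ₀² = 149.3284 + 3·9192.9744 = 27728.2516.
Posterior mean = (μ₀/σ₀² + n·x̄/σ²)/(1/σ₀² + n/σ²) = (σ²·μ₀ + σ₀²·n·x̄)/(σ² + n·σ₀²) = (149.3284·190.30 + 9192.9744·542.37)/27728.2516 = 5014410.719848/27728.2516 = 180.8412.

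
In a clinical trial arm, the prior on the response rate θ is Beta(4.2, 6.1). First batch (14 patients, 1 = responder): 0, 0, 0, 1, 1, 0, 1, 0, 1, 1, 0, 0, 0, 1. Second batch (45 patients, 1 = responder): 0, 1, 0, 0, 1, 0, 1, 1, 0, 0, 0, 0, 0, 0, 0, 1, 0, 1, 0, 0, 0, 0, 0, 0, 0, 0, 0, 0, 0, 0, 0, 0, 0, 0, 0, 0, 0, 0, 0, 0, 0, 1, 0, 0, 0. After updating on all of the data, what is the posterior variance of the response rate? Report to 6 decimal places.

0.002654

The Beta prior is conjugate to a Binomial/Bernoulli likelihood; the update adds successes to α and failures to β.
After batch 1: Beta(4.2+6, 6.1+8) = Beta(10.2, 14.1).
After batch 2: Beta(10.2+7, 14.1+38) = Beta(17.2, 52.1).
Var = αβ/((α+β)²(α+β+1)) = 17.2·52.1/(69.3²·70.3) = 0.002654.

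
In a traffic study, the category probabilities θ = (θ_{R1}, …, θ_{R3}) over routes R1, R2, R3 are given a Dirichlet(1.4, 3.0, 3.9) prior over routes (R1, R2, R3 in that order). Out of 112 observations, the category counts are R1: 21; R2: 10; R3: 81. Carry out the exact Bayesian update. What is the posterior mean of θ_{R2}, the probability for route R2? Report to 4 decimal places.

0.1081

The Dirichlet prior is conjugate to the Multinomial likelihood: each posterior αⱼ = prior αⱼ + observed count nⱼ.
Posterior concentration: (22.4, 13.0, 84.9), total = 120.3.
E[θ_{R2}|data] = α_{R2}/Σα = 13.0/120.3 = 0.1081.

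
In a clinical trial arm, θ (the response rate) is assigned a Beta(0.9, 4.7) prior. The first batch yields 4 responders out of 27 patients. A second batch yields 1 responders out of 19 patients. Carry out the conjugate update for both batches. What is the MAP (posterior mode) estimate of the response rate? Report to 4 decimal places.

0.0988

The Beta prior is conjugate to a Binomial/Bernoulli likelihood; the update adds successes to α and failures to β.
After batch 1: Beta(0.9+4, 4.7+23) = Beta(4.9, 27.7).
After batch 2: Beta(4.9+1, 27.7+18) = Beta(5.9, 45.7).
Mode of Beta(a,b) for a,b>1 is (a−1)/(a+b−2) = 4.9/49.6 = 0.0988.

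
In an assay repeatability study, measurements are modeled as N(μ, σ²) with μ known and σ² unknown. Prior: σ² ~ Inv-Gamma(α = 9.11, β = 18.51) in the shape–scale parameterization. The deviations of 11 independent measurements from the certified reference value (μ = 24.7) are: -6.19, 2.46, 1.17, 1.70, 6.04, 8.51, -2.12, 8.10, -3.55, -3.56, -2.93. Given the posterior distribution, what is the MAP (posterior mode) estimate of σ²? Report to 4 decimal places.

9.5616

With known mean μ and an Inverse-Gamma(α, β) prior on σ², the Normal likelihood is conjugate: posterior is Inv-Gamma(α + n/2, β + Σ(xᵢ−μ)²/2).
Σ(xᵢ−μ)² = (-6.19)² + (2.46)² + (1.17)² + (1.70)² + (6.04)² + (8.51)² + (-2.12)² + (8.10)² + (-3.55)² + (-3.56)² + (-2.93)² = 261.4937.
Posterior: Inv-Gamma(9.11 + 11/2, 18.51 + 261.4937/2) = Inv-Gamma(14.61, 149.25685).
Mode = β/(α+1) = 149.25685/15.61 = 9.5616.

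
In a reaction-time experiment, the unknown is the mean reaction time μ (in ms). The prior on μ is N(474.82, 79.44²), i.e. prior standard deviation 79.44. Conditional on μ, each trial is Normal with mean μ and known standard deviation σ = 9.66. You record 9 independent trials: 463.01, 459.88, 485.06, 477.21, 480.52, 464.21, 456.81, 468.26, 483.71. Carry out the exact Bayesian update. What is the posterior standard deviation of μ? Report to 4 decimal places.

For Normal data with known variance σ², a Normal(μ₀, σ₀²) prior on μ is conjugate. Posterior precision = 1/σ₀² + n/σ²; posterior mean is the precision-weighted average of μ₀ and x̄.
σ₀² = 79.44² = 6310.7136, σ² = 9.66² = 93.3156; σ² + n·σ₀² = 93.3156 + 9·6310.7136 = 56889.738.
Posterior precision = 1/σ₀² + n/σ² = 1/6310.7136 + 9/93.3156 = (σ² + n·σ₀²)/(σ₀²σ²) = 56889.738/(6310.7136·93.3156); posterior variance σₙ² = σ₀²σ²/(σ² + n·σ₀²) = 6310.7136·93.3156/56889.738 = 10.351393.
Posterior SD = √σₙ² = √(6310.7136·93.3156/56889.738) = 3.2174.

3.2174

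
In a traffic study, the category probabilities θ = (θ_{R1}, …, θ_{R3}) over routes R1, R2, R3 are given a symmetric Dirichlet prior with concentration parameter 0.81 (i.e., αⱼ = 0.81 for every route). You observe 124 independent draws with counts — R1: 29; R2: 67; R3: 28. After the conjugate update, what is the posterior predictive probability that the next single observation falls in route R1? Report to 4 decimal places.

The Dirichlet prior is conjugate to the Multinomial likelihood: each posterior αⱼ = prior αⱼ + observed count nⱼ.
Posterior concentration: (29.81, 67.81, 28.81), total = 126.43.
P(next = R1 | data) = α_{R1}/Σα = 0.2358.

0.2358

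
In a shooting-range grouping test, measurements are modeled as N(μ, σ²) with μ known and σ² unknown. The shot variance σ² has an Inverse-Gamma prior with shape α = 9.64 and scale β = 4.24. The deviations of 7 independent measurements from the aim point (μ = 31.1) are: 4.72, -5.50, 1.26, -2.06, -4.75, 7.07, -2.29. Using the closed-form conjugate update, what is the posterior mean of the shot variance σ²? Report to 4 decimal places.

With known mean μ and an Inverse-Gamma(α, β) prior on σ², the Normal likelihood is conjugate: posterior is Inv-Gamma(α + n/2, β + Σ(xᵢ−μ)²/2).
Σ(xᵢ−μ)² = (4.72)² + (-5.50)² + (1.26)² + (-2.06)² + (-4.75)² + (7.07)² + (-2.29)² = 136.1511.
Posterior: Inv-Gamma(9.64 + 7/2, 4.24 + 136.1511/2) = Inv-Gamma(13.14, 72.31555).
E[σ²|data] = β/(α−1) = 72.31555/12.14 = 5.9568.

5.9568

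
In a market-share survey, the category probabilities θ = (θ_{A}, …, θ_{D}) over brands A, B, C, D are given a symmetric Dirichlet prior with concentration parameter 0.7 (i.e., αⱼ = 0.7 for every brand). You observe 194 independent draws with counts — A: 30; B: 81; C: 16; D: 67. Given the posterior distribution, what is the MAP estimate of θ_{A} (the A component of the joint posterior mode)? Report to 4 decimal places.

The Dirichlet prior is conjugate to the Multinomial likelihood: each posterior αⱼ = prior αⱼ + observed count nⱼ.
Posterior concentration: (30.7, 81.7, 16.7, 67.7), total = 196.8.
Joint mode component: (α_{A}−1)/(Σα−K) = 29.7/192.8 = 0.1540.

0.1540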